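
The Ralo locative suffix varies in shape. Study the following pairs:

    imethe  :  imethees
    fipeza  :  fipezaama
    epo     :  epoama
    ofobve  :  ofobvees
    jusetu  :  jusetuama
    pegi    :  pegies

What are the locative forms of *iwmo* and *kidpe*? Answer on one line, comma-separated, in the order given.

iwmoama, kidpees

Looking at the last vowel of each stem: -es when the last vowel of the stem is a front vowel (*imethe*, *ofobve*, *pegi*); -ama when the last vowel of the stem is a back vowel (*fipeza*, *epo*, *jusetu*).
The last vowel of *iwmo* is /o/, which is a back vowel, so the suffix is -ama, giving *iwmoama*.
Since the last vowel of *kidpe* is /e/ (a front vowel), it takes -es, giving *kidpees*.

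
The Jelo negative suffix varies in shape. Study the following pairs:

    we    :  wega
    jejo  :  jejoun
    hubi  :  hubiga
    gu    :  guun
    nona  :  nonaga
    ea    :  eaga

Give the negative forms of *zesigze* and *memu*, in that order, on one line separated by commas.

zesigzega, memuun

The alternation tracks the last vowel of the stem — -un when the last vowel of the stem is a rounded vowel (*jejo*, *gu*); -ga when the last vowel of the stem is an unrounded vowel (*we*, *hubi*, *nona*, *ea*).
*zesigze* — last vowel /e/ (an unrounded vowel) → -ga → *zesigzega*.
Since the last vowel of *memu* is /u/ (a rounded vowel), it takes -un, giving *memuun*.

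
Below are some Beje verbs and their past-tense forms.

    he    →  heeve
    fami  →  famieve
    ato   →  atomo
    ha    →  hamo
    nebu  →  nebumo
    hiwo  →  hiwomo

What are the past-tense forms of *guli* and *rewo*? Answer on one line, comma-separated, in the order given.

The suffix is conditioned by the last vowel: -eve when the last vowel of the stem is a front vowel (*he*, *fami*); -mo when the last vowel of the stem is a back vowel (*ato*, *ha*, *nebu*, *hiwo*).
*guli*: last vowel = /i/, a front vowel → -eve → *gulieve*.
Since the last vowel of *rewo* is /o/ (a back vowel), it takes -mo, giving *rewomo*.

gulieve, rewomo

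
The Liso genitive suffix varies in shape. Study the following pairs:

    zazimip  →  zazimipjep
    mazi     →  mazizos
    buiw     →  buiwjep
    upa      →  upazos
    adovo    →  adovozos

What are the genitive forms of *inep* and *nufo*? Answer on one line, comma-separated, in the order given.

The pattern is consonant vs. vowel: -jep when the stem ends in a consonant (*zazimip*, *buiw*); -zos when the stem ends in a vowel (*mazi*, *upa*, *adovo*).
The final sound of *inep* is /p/, which is a consonant, so the suffix is -jep, giving *inepjep*.
*nufo* — final sound /o/ (a vowel) → -zos → *nufozos*.

inepjep, nufozos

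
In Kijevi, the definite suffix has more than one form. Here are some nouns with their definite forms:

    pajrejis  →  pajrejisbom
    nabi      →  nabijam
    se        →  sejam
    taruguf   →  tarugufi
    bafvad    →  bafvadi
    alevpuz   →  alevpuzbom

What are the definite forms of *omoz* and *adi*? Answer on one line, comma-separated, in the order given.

The pattern is sibilance of the final sound: -bom when the stem ends in a sibilant (*pajrejis*, *alevpuz*); -i when the stem ends in a non-sibilant consonant (*taruguf*, *bafvad*); -jam when the stem ends in a vowel (*nabi*, *se*).
*omoz* — final sound /z/ (a sibilant) → -bom → *omozbom*.
The final sound of *adi* is /i/, which is a vowel, so the suffix is -jam, giving *adijam*.

omozbom, adijam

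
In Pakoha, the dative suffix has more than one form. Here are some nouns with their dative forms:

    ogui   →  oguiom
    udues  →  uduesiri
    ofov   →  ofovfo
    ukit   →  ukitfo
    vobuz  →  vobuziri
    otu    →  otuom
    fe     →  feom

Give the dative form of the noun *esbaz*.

The suffix is conditioned by the final sound: -iri when the stem ends in a sibilant (*udues*, *vobuz*); -fo when the stem ends in a non-sibilant consonant (*ofov*, *ukit*); -om when the stem ends in a vowel (*ogui*, *otu*, *fe*).
The final sound of *esbaz* is /z/, which is a sibilant, so the suffix is -iri, giving *esbaziri*.

esbaziri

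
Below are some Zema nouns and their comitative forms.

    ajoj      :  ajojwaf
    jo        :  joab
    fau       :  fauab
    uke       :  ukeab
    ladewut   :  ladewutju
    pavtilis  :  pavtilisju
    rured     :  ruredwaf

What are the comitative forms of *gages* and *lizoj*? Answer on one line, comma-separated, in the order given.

Looking at the final sound of each stem: -ju when the stem ends in a voiceless consonant (*ladewut*, *pavtilis*); -waf when the stem ends in a voiced consonant (*ajoj*, *rured*); -ab when the stem ends in a vowel (*jo*, *fau*, *uke*).
Since the final sound of *gages* is /s/ (a voiceless consonant), it takes -ju, giving *gagesju*.
The final sound of *lizoj* is /j/, which is a voiced consonant, so the suffix is -waf, giving *lizojwaf*.

gagesju, lizojwaf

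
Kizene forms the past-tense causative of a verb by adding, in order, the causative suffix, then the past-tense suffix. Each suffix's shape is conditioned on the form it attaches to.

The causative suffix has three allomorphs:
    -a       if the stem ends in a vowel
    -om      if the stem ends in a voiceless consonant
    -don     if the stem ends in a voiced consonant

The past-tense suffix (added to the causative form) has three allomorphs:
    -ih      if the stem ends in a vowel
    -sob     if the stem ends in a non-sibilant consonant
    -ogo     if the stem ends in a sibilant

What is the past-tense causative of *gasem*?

gasemdonsob

The final sound of *gasem* is /m/, which is a voiced consonant, so the causative suffix is -don, giving *gasemdon*.
The causative form *gasemdon* — final sound /n/ (a non-sibilant consonant) → -sob → *gasemdonsob*.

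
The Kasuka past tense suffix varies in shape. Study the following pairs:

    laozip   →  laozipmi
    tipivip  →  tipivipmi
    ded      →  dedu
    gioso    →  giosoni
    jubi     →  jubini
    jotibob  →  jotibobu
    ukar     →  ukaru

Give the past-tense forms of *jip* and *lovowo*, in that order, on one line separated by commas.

The pattern is voicing of the final sound: -mi when the stem ends in a voiceless consonant (*laozip*, *tipivip*); -u when the stem ends in a voiced consonant (*ded*, *jotibob*, *ukar*); -ni when the stem ends in a vowel (*gioso*, *jubi*).
Since the final sound of *jip* is /p/ (a voiceless consonant), it takes -mi, giving *jipmi*.
Since the final sound of *lovowo* is /o/ (a vowel), it takes -ni, giving *lovowoni*.

jipmi, lovowoni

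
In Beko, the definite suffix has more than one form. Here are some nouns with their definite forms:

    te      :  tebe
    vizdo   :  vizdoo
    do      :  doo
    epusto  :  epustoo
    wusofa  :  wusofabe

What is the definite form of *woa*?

woabe

The pattern is rounding harmony: -o when the last vowel of the stem is a rounded vowel (*vizdo*, *do*, *epusto*); -be when the last vowel of the stem is an unrounded vowel (*te*, *wusofa*).
The last vowel of *woa* is /a/, which is an unrounded vowel, so the suffix is -be, giving *woabe*.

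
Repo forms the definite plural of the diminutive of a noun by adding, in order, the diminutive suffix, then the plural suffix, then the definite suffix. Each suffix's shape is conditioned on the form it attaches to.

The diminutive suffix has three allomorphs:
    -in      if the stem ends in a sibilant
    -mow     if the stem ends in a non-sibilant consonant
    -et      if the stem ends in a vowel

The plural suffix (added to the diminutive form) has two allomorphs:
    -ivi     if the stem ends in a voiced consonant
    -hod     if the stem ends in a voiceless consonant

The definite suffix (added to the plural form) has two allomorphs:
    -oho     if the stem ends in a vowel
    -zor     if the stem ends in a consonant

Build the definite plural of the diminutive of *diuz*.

diuzinivioho

Since the final sound of *diuz* is /z/ (a sibilant), it takes -in, giving *diuzin*.
The final consonant of the diminutive form *diuzin* is /n/, which is voiced, so the plural suffix is -ivi, giving *diuzinivi*.
The plural form *diuzinivi* — final sound /i/ (a vowel) → -oho → *diuzinivioho*.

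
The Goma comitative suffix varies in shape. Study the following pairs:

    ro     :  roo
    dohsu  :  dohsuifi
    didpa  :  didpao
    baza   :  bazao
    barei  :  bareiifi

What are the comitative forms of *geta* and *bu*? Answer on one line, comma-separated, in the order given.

The alternation tracks the last vowel of the stem — -ifi when the last vowel of the stem is a high vowel (*dohsu*, *barei*); -o when the last vowel of the stem is a non-high vowel (*ro*, *didpa*, *baza*).
The last vowel of *geta* is /a/, which is a non-high vowel, so the suffix is -o, giving *getao*.
*bu* — last vowel /u/ (a high vowel) → -ifi → *buifi*.

getao, buifi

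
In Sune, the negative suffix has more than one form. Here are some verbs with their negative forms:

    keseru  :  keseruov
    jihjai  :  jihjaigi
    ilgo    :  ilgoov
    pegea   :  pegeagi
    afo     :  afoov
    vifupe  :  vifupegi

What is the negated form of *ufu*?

ufuov

The pattern is rounding harmony: -ov when the last vowel of the stem is a rounded vowel (*keseru*, *ilgo*, *afo*); -gi when the last vowel of the stem is an unrounded vowel (*jihjai*, *pegea*, *vifupe*).
Since the last vowel of *ufu* is /u/ (a rounded vowel), it takes -ov, giving *ufuov*.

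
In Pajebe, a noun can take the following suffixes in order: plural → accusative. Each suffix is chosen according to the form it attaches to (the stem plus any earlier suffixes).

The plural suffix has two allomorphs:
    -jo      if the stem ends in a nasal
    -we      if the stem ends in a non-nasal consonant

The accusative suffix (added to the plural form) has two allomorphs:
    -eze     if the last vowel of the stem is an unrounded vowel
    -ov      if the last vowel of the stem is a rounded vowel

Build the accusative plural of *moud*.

The final consonant of *moud* is /d/, which is non-nasal, so the plural suffix is -we, giving *moudwe*.
The plural form *moudwe*: last vowel = /e/, an unrounded vowel → -eze → *moudweeze*.

moudweeze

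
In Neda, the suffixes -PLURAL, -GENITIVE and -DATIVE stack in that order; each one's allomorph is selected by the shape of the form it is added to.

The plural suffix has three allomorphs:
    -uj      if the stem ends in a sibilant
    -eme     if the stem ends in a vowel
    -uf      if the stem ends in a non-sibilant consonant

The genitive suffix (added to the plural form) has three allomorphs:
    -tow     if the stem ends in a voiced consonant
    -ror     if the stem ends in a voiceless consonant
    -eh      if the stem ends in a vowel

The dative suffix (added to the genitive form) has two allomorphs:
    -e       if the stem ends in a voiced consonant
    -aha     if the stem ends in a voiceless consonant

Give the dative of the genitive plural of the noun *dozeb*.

dozebufrore

The final sound of *dozeb* is /b/, which is a non-sibilant consonant, so the plural suffix is -uf, giving *dozebuf*.
Since the final sound of the plural form *dozebuf* is /f/ (a voiceless consonant), it takes -ror, giving *dozebufror*.
The genitive form *dozebufror*: final consonant = /r/, voiced → -e → *dozebufrore*.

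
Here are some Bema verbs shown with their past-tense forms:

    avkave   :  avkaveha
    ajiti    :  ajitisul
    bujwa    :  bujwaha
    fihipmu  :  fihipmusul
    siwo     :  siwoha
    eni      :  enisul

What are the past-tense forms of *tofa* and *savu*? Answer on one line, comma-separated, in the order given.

Looking at the last vowel of each stem: -sul when the last vowel of the stem is a high vowel (*ajiti*, *fihipmu*, *eni*); -ha when the last vowel of the stem is a non-high vowel (*avkave*, *bujwa*, *siwo*).
The last vowel of *tofa* is /a/, which is a non-high vowel, so the suffix is -ha, giving *tofaha*.
*savu*: last vowel = /u/, a high vowel → -sul → *savusul*.

tofaha, savusul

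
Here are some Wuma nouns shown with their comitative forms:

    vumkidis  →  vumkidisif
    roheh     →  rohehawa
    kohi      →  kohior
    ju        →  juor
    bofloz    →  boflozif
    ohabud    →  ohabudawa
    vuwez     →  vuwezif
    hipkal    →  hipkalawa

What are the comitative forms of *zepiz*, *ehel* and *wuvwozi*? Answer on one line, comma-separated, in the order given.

zepizif, ehelawa, wuvwozior

Looking at the final sound of each stem: -if when the stem ends in a sibilant (*vumkidis*, *bofloz*, *vuwez*); -awa when the stem ends in a non-sibilant consonant (*roheh*, *ohabud*, *hipkal*); -or when the stem ends in a vowel (*kohi*, *ju*).
*zepiz*: final sound = /z/, a sibilant → -if → *zepizif*.
Since the final sound of *ehel* is /l/ (a non-sibilant consonant), it takes -awa, giving *ehelawa*.
The final sound of *wuvwozi* is /i/, which is a vowel, so the suffix is -or, giving *wuvwozior*.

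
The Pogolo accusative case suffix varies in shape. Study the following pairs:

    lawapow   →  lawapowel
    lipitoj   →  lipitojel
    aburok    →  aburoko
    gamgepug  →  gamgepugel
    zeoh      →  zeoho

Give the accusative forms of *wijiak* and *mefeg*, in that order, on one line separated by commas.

wijiako, mefegel

Looking at the final consonant of each stem: -o when the stem ends in a voiceless consonant (*aburok*, *zeoh*); -el when the stem ends in a voiced consonant (*lawapow*, *lipitoj*, *gamgepug*).
Since the final consonant of *wijiak* is /k/ (voiceless), it takes -o, giving *wijiako*.
The final consonant of *mefeg* is /g/, which is voiced, so the suffix is -el, giving *mefegel*.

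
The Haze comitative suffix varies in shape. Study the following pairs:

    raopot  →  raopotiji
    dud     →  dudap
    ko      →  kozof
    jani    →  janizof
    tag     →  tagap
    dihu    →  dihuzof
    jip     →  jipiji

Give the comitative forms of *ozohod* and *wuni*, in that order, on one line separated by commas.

ozohodap, wunizof

The suffix is conditioned by the final sound: -iji when the stem ends in a voiceless consonant (*raopot*, *jip*); -ap when the stem ends in a voiced consonant (*dud*, *tag*); -zof when the stem ends in a vowel (*ko*, *jani*, *dihu*).
The final sound of *ozohod* is /d/, which is a voiced consonant, so the suffix is -ap, giving *ozohodap*.
Since the final sound of *wuni* is /i/ (a vowel), it takes -zof, giving *wunizof*.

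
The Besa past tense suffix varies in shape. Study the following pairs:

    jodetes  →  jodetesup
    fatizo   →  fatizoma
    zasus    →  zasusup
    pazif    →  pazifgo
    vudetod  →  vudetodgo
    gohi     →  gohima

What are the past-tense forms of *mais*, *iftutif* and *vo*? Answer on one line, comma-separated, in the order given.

maisup, iftutifgo, voma

The suffix is conditioned by the final sound: -up when the stem ends in a sibilant (*jodetes*, *zasus*); -go when the stem ends in a non-sibilant consonant (*pazif*, *vudetod*); -ma when the stem ends in a vowel (*fatizo*, *gohi*).
*mais*: final sound = /s/, a sibilant → -up → *maisup*.
The final sound of *iftutif* is /f/, which is a non-sibilant consonant, so the suffix is -go, giving *iftutifgo*.
Since the final sound of *vo* is /o/ (a vowel), it takes -ma, giving *voma*.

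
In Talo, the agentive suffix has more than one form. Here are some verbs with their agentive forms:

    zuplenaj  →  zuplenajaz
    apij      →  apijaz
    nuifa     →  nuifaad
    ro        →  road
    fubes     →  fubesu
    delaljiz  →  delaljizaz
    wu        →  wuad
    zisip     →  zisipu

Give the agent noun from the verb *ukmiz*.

The pattern is voicing of the final sound: -u when the stem ends in a voiceless consonant (*fubes*, *zisip*); -az when the stem ends in a voiced consonant (*zuplenaj*, *apij*, *delaljiz*); -ad when the stem ends in a vowel (*nuifa*, *ro*, *wu*).
Since the final sound of *ukmiz* is /z/ (a voiced consonant), it takes -az, giving *ukmizaz*.

ukmizaz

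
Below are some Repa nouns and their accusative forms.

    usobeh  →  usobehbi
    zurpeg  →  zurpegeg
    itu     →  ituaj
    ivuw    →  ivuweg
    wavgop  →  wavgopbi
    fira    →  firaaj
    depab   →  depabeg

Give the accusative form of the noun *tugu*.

Looking at the final sound of each stem: -bi when the stem ends in a voiceless consonant (*usobeh*, *wavgop*); -eg when the stem ends in a voiced consonant (*zurpeg*, *ivuw*, *depab*); -aj when the stem ends in a vowel (*itu*, *fira*).
The final sound of *tugu* is /u/, which is a vowel, so the suffix is -aj, giving *tuguaj*.

tuguaj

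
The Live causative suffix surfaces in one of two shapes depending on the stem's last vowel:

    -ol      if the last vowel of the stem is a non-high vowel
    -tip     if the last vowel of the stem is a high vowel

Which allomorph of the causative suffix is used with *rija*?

-ol

Since the last vowel of *rija* is /a/ (a non-high vowel), it takes -ol.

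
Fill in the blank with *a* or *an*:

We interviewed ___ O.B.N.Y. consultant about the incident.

an

The indefinite article is chosen by the initial *sound* of the following word, not its spelling.
The initialism *O.B.N.Y.* is read letter by letter; the first letter, O, is pronounced /oʊ/, which begins with a vowel sound.
So the article is *an*: We interviewed an O.B.N.Y. consultant about the incident.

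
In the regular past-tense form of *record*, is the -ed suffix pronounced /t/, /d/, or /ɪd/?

The stem *record* ends in /t/ or /d/.
The -ed suffix is realized as /ɪd/ after /t, d/; as /t/ after other voiceless consonants; and as /d/ after other voiced sounds.
So -ed on *record* is pronounced /ɪd/.

/ɪd/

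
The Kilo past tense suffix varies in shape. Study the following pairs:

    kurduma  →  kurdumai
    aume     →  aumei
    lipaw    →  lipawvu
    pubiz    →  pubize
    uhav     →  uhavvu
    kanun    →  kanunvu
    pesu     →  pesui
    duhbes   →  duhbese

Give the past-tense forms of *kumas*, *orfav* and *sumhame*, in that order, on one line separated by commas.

kumase, orfavvu, sumhamei

Looking at the final sound of each stem: -e when the stem ends in a sibilant (*pubiz*, *duhbes*); -vu when the stem ends in a non-sibilant consonant (*lipaw*, *uhav*, *kanun*); -i when the stem ends in a vowel (*kurduma*, *aume*, *pesu*).
*kumas* — final sound /s/ (a sibilant) → -e → *kumase*.
Since the final sound of *orfav* is /v/ (a non-sibilant consonant), it takes -vu, giving *orfavvu*.
*sumhame*: final sound = /e/, a vowel → -i → *sumhamei*.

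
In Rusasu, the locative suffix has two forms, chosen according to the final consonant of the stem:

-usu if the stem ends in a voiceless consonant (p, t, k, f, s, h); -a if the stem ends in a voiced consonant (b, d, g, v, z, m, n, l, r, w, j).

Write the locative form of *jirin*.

jirina

The final consonant of *jirin* is /n/, which is voiced, so the suffix is -a, giving *jirina*.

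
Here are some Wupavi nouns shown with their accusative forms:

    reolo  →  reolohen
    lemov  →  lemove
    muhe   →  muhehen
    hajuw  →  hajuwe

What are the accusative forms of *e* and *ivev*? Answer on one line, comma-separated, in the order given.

ehen, iveve

The pattern is consonant vs. vowel: -e when the stem ends in a consonant (*lemov*, *hajuw*); -hen when the stem ends in a vowel (*reolo*, *muhe*).
*e* — final sound /e/ (a vowel) → -hen → *ehen*.
*ivev* — final sound /v/ (a consonant) → -e → *iveve*.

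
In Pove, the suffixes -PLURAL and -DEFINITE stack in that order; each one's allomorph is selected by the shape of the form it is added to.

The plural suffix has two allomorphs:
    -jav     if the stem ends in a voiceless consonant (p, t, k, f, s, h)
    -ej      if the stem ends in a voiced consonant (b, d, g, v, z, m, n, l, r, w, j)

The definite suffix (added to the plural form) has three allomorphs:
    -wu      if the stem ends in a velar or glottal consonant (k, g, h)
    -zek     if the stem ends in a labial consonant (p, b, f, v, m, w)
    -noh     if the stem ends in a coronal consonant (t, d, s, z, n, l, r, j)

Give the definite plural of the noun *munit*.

munitjavzek

*munit*: final consonant = /t/, voiceless → -jav → *munitjav*.
The final consonant of the plural form *munitjav* is /v/, which is labial, so the definite suffix is -zek, giving *munitjavzek*.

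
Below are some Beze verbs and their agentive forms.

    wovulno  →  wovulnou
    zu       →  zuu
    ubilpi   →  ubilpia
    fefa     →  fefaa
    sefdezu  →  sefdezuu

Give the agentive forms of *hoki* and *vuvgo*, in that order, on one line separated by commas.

hokia, vuvgou

Looking at the last vowel of each stem: -u when the last vowel of the stem is a rounded vowel (*wovulno*, *zu*, *sefdezu*); -a when the last vowel of the stem is an unrounded vowel (*ubilpi*, *fefa*).
*hoki*: last vowel = /i/, an unrounded vowel → -a → *hokia*.
*vuvgo* — last vowel /o/ (a rounded vowel) → -u → *vuvgou*.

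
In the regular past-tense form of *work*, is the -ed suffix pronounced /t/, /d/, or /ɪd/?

/t/

The stem *work* ends in a voiceless consonant other than /t/.
The -ed suffix is realized as /ɪd/ after /t, d/; as /t/ after other voiceless consonants; and as /d/ after other voiced sounds.
So -ed on *work* is pronounced /t/.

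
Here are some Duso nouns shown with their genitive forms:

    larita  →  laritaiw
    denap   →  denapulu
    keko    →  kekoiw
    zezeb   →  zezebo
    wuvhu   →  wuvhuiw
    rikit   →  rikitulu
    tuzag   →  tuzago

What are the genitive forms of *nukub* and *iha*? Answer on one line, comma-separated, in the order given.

nukubo, ihaiw

The pattern is voicing of the final sound: -ulu when the stem ends in a voiceless consonant (*denap*, *rikit*); -o when the stem ends in a voiced consonant (*zezeb*, *tuzag*); -iw when the stem ends in a vowel (*larita*, *keko*, *wuvhu*).
*nukub* — final sound /b/ (a voiced consonant) → -o → *nukubo*.
*iha*: final sound = /a/, a vowel → -iw → *ihaiw*.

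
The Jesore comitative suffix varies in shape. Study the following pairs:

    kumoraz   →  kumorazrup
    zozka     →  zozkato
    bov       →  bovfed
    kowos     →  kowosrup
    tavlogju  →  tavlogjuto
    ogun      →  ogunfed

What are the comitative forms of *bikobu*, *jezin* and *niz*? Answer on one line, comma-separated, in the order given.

bikobuto, jezinfed, nizrup

The alternation tracks the final sound of the stem — -rup when the stem ends in a sibilant (*kumoraz*, *kowos*); -fed when the stem ends in a non-sibilant consonant (*bov*, *ogun*); -to when the stem ends in a vowel (*zozka*, *tavlogju*).
The final sound of *bikobu* is /u/, which is a vowel, so the suffix is -to, giving *bikobuto*.
Since the final sound of *jezin* is /n/ (a non-sibilant consonant), it takes -fed, giving *jezinfed*.
Since the final sound of *niz* is /z/ (a sibilant), it takes -rup, giving *nizrup*.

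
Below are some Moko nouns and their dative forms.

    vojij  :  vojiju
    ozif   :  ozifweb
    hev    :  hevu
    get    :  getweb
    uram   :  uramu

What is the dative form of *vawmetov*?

vawmetovu

The alternation tracks the final consonant of the stem — -web when the stem ends in a voiceless consonant (*ozif*, *get*); -u when the stem ends in a voiced consonant (*vojij*, *hev*, *uram*).
The final consonant of *vawmetov* is /v/, which is voiced, so the suffix is -u, giving *vawmetovu*.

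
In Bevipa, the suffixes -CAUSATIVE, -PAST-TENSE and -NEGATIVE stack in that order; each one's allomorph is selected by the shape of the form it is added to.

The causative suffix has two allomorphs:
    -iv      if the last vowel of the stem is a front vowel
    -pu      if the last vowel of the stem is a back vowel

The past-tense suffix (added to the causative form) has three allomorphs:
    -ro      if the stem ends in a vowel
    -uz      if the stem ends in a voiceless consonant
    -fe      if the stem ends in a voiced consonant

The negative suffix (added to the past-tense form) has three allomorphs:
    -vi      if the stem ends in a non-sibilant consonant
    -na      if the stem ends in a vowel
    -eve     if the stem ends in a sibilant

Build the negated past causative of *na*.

*na* — last vowel /a/ (a back vowel) → -pu → *napu*.
The final sound of the causative form *napu* is /u/, which is a vowel, so the past-tense suffix is -ro, giving *napuro*.
The past-tense form *napuro* — final sound /o/ (a vowel) → -na → *napurona*.

napurona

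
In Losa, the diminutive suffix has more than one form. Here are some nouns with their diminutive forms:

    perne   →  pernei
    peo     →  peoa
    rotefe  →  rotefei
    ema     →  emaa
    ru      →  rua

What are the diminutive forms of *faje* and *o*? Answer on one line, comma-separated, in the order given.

fajei, oa

The alternation tracks the last vowel of the stem — -i when the last vowel of the stem is a front vowel (*perne*, *rotefe*); -a when the last vowel of the stem is a back vowel (*peo*, *ema*, *ru*).
*faje*: last vowel = /e/, a front vowel → -i → *fajei*.
*o* — last vowel /o/ (a back vowel) → -a → *oa*.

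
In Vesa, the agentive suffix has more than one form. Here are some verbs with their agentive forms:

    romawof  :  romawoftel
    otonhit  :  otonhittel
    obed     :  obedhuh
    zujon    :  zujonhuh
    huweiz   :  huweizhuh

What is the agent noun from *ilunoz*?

The suffix is conditioned by the final consonant: -tel when the stem ends in a voiceless consonant (*romawof*, *otonhit*); -huh when the stem ends in a voiced consonant (*obed*, *zujon*, *huweiz*).
Since the final consonant of *ilunoz* is /z/ (voiced), it takes -huh, giving *ilunozhuh*.

ilunozhuh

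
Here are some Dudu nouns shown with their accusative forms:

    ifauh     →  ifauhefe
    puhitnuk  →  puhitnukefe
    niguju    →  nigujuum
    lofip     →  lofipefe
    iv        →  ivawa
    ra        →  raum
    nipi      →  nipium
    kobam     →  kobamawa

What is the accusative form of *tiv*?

tivawa

Looking at the final sound of each stem: -efe when the stem ends in a voiceless consonant (*ifauh*, *puhitnuk*, *lofip*); -awa when the stem ends in a voiced consonant (*iv*, *kobam*); -um when the stem ends in a vowel (*niguju*, *ra*, *nipi*).
*tiv* — final sound /v/ (a voiced consonant) → -awa → *tivawa*.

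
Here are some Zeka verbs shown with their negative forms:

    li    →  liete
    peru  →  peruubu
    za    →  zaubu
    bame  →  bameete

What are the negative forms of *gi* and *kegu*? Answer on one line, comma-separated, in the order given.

The alternation tracks the last vowel of the stem — -ete when the last vowel of the stem is a front vowel (*li*, *bame*); -ubu when the last vowel of the stem is a back vowel (*peru*, *za*).
Since the last vowel of *gi* is /i/ (a front vowel), it takes -ete, giving *giete*.
The last vowel of *kegu* is /u/, which is a back vowel, so the suffix is -ubu, giving *keguubu*.

giete, keguubu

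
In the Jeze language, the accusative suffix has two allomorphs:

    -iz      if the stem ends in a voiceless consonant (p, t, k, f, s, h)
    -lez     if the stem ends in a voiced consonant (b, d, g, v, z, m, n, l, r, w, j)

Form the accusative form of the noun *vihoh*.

vihohiz

*vihoh*: final consonant = /h/, voiceless → -iz → *vihohiz*.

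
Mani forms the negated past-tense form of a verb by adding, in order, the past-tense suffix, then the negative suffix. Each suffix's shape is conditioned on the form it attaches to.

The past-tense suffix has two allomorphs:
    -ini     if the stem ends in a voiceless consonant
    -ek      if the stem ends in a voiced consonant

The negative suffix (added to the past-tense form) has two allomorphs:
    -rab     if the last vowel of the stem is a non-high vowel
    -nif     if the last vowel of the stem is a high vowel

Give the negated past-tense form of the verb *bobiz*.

The final consonant of *bobiz* is /z/, which is voiced, so the past-tense suffix is -ek, giving *bobizek*.
The last vowel of the past-tense form *bobizek* is /e/, which is a non-high vowel, so the negative suffix is -rab, giving *bobizekrab*.

bobizekrab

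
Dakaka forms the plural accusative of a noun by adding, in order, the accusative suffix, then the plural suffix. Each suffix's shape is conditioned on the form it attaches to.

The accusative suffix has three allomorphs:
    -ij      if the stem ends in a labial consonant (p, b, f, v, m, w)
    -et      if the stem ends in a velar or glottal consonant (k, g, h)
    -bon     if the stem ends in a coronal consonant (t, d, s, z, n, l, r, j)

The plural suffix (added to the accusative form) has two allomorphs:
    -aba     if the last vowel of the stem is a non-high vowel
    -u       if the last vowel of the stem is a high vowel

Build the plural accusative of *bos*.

Since the final consonant of *bos* is /s/ (coronal), it takes -bon, giving *bosbon*.
The accusative form *bosbon*: last vowel = /o/, a non-high vowel → -aba → *bosbonaba*.

bosbonaba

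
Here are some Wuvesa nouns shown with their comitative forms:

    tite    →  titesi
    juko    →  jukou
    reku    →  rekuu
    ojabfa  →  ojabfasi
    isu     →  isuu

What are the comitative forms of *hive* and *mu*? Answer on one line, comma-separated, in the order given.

The suffix is conditioned by the last vowel: -u when the last vowel of the stem is a rounded vowel (*juko*, *reku*, *isu*); -si when the last vowel of the stem is an unrounded vowel (*tite*, *ojabfa*).
Since the last vowel of *hive* is /e/ (an unrounded vowel), it takes -si, giving *hivesi*.
The last vowel of *mu* is /u/, which is a rounded vowel, so the suffix is -u, giving *muu*.

hivesi, muu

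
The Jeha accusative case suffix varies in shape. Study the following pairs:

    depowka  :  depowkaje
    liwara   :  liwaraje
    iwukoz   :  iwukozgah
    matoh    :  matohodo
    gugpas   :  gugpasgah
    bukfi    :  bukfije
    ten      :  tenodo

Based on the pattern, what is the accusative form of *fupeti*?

The suffix is conditioned by the final sound: -gah when the stem ends in a sibilant (*iwukoz*, *gugpas*); -odo when the stem ends in a non-sibilant consonant (*matoh*, *ten*); -je when the stem ends in a vowel (*depowka*, *liwara*, *bukfi*).
Since the final sound of *fupeti* is /i/ (a vowel), it takes -je, giving *fupetije*.

fupetije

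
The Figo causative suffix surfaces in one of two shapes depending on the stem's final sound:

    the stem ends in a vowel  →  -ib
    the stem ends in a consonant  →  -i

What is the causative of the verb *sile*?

sileib

Since the final sound of *sile* is /e/ (a vowel), it takes -ib, giving *sileib*.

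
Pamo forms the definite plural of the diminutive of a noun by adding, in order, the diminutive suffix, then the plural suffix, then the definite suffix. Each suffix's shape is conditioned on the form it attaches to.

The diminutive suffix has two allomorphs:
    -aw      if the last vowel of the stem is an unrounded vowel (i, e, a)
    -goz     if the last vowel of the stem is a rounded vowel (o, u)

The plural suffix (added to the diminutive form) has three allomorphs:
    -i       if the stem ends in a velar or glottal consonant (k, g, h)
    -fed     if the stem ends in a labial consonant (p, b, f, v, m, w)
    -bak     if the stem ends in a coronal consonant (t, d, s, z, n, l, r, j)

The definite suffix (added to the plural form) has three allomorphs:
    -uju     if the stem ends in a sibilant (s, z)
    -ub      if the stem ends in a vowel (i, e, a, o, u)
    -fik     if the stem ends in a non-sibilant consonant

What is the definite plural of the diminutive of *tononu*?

*tononu* — last vowel /u/ (a rounded vowel) → -goz → *tononugoz*.
The diminutive form *tononugoz*: final consonant = /z/, coronal → -bak → *tononugozbak*.
The plural form *tononugozbak* — final sound /k/ (a non-sibilant consonant) → -fik → *tononugozbakfik*.

tononugozbakfik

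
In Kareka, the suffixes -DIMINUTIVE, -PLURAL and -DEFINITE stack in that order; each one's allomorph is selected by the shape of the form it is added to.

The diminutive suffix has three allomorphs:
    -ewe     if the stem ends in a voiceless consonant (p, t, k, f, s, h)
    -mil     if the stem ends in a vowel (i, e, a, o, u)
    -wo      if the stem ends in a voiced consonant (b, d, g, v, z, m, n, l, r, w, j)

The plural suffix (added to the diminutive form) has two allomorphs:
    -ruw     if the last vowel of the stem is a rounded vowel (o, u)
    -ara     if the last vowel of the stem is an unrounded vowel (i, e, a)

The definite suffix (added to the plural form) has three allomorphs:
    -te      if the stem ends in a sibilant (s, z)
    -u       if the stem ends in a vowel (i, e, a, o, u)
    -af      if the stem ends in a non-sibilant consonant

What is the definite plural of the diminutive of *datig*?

datigworuwaf

*datig* — final sound /g/ (a voiced consonant) → -wo → *datigwo*.
Since the last vowel of the diminutive form *datigwo* is /o/ (a rounded vowel), it takes -ruw, giving *datigworuw*.
Since the final sound of the plural form *datigworuw* is /w/ (a non-sibilant consonant), it takes -af, giving *datigworuwaf*.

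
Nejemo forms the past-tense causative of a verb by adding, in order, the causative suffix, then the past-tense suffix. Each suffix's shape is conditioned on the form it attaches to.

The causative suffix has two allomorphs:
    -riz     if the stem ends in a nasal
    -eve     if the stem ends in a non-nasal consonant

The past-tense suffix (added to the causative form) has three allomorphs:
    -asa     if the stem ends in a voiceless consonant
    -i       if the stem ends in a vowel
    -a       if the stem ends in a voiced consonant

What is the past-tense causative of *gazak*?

gazakevei

*gazak* — final consonant /k/ (non-nasal) → -eve → *gazakeve*.
The final sound of the causative form *gazakeve* is /e/, which is a vowel, so the past-tense suffix is -i, giving *gazakevei*.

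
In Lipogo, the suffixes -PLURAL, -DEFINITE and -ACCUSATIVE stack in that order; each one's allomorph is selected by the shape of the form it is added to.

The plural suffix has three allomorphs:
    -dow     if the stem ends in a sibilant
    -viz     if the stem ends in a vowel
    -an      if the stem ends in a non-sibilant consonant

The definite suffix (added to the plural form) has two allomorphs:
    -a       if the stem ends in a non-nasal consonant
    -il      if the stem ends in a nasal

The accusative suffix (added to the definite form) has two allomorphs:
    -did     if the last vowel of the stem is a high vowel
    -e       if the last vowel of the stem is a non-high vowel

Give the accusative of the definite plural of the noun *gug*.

The final sound of *gug* is /g/, which is a non-sibilant consonant, so the plural suffix is -an, giving *gugan*.
The plural form *gugan* — final consonant /n/ (a nasal) → -il → *guganil*.
Since the last vowel of the definite form *guganil* is /i/ (a high vowel), it takes -did, giving *guganildid*.

guganildid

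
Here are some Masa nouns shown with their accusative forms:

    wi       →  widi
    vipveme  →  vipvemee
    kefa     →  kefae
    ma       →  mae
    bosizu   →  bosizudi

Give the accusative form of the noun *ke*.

kee

The pattern is height harmony: -di when the last vowel of the stem is a high vowel (*wi*, *bosizu*); -e when the last vowel of the stem is a non-high vowel (*vipveme*, *kefa*, *ma*).
*ke* — last vowel /e/ (a non-high vowel) → -e → *kee*.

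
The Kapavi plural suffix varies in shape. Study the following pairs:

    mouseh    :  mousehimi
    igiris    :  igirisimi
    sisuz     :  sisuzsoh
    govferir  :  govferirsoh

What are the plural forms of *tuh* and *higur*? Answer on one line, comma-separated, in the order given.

tuhimi, higursoh

Looking at the final consonant of each stem: -imi when the stem ends in a voiceless consonant (*mouseh*, *igiris*); -soh when the stem ends in a voiced consonant (*sisuz*, *govferir*).
Since the final consonant of *tuh* is /h/ (voiceless), it takes -imi, giving *tuhimi*.
*higur* — final consonant /r/ (voiced) → -soh → *higursoh*.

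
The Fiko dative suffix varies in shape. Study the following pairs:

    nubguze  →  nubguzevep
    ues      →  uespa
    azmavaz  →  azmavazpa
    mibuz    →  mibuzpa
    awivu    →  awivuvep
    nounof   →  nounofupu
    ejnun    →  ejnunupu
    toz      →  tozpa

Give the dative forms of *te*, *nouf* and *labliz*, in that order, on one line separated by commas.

tevep, noufupu, lablizpa

Looking at the final sound of each stem: -pa when the stem ends in a sibilant (*ues*, *azmavaz*, *mibuz*, *toz*); -upu when the stem ends in a non-sibilant consonant (*nounof*, *ejnun*); -vep when the stem ends in a vowel (*nubguze*, *awivu*).
The final sound of *te* is /e/, which is a vowel, so the suffix is -vep, giving *tevep*.
Since the final sound of *nouf* is /f/ (a non-sibilant consonant), it takes -upu, giving *noufupu*.
Since the final sound of *labliz* is /z/ (a sibilant), it takes -pa, giving *lablizpa*.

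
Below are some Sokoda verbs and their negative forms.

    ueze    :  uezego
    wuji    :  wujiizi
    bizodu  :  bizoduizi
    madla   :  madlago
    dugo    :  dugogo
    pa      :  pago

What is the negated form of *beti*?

Looking at the last vowel of each stem: -izi when the last vowel of the stem is a high vowel (*wuji*, *bizodu*); -go when the last vowel of the stem is a non-high vowel (*ueze*, *madla*, *dugo*, *pa*).
Since the last vowel of *beti* is /i/ (a high vowel), it takes -izi, giving *betiizi*.

betiizi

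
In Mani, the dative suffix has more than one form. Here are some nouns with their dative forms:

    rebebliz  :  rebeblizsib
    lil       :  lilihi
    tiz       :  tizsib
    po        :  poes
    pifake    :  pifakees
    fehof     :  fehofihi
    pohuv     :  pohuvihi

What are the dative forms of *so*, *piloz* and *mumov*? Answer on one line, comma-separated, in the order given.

soes, pilozsib, mumovihi

The suffix is conditioned by the final sound: -sib when the stem ends in a sibilant (*rebebliz*, *tiz*); -ihi when the stem ends in a non-sibilant consonant (*lil*, *fehof*, *pohuv*); -es when the stem ends in a vowel (*po*, *pifake*).
The final sound of *so* is /o/, which is a vowel, so the suffix is -es, giving *soes*.
Since the final sound of *piloz* is /z/ (a sibilant), it takes -sib, giving *pilozsib*.
Since the final sound of *mumov* is /v/ (a non-sibilant consonant), it takes -ihi, giving *mumovihi*.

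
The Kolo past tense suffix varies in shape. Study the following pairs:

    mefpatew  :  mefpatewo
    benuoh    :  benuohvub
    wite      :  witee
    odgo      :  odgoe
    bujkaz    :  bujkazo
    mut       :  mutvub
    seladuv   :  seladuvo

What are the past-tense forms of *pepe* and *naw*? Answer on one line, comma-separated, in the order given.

The alternation tracks the final sound of the stem — -vub when the stem ends in a voiceless consonant (*benuoh*, *mut*); -o when the stem ends in a voiced consonant (*mefpatew*, *bujkaz*, *seladuv*); -e when the stem ends in a vowel (*wite*, *odgo*).
The final sound of *pepe* is /e/, which is a vowel, so the suffix is -e, giving *pepee*.
The final sound of *naw* is /w/, which is a voiced consonant, so the suffix is -o, giving *nawo*.

pepee, nawo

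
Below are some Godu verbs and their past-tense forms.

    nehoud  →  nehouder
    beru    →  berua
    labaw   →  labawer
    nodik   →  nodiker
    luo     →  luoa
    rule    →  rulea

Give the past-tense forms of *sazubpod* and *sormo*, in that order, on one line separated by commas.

sazubpoder, sormoa

The pattern is consonant vs. vowel: -er when the stem ends in a consonant (*nehoud*, *labaw*, *nodik*); -a when the stem ends in a vowel (*beru*, *luo*, *rule*).
Since the final sound of *sazubpod* is /d/ (a consonant), it takes -er, giving *sazubpoder*.
*sormo* — final sound /o/ (a vowel) → -a → *sormoa*.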